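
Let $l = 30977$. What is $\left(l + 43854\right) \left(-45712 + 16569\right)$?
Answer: $-2180799833$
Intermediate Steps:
$\left(l + 43854\right) \left(-45712 + 16569\right) = \left(30977 + 43854\right) \left(-45712 + 16569\right) = 74831 \left(-29143\right) = -2180799833$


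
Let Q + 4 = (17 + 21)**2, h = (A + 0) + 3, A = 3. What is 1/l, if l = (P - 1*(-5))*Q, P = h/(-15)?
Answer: 1/6624 ≈ 0.00015097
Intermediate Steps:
h = 6 (h = (3 + 0) + 3 = 3 + 3 = 6)
P = -2/5 (P = 6/(-15) = 6*(-1/15) = -2/5 ≈ -0.40000)
Q = 1440 (Q = -4 + (17 + 21)**2 = -4 + 38**2 = -4 + 1444 = 1440)
l = 6624 (l = (-2/5 - 1*(-5))*1440 = (-2/5 + 5)*1440 = (23/5)*1440 = 6624)
1/l = 1/6624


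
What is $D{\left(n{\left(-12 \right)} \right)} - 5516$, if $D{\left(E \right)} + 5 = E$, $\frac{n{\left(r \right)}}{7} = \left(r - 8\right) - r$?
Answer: $-5577$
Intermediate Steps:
$n{\left(r \right)} = -56$ ($n{\left(r \right)} = 7 \left(\left(r - 8\right) - r\right) = 7 \left(\left(-8 + r\right) - r\right) = 7 \left(-8\right) = -56$)
$D{\left(E \right)} = -5 + E$
$D{\left(n{\left(-12 \right)} \right)} - 5516 = \left(-5 - 56\right) - 5516 = -61 - 5516 = -5577$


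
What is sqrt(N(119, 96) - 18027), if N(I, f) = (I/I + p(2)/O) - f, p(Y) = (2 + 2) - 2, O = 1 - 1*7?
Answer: I*sqrt(163101)/3 ≈ 134.62*I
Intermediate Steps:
O = -6 (O = 1 - 7 = -6)
p(Y) = 2 (p(Y) = 4 - 2 = 2)
N(I, f) = 2/3 - f (N(I, f) = (I/I + 2/(-6)) - f = (1 + 2*(-1/6)) - f = (1 - 1/3) - f = 2/3 - f)
sqrt(N(119, 96) - 18027) = sqrt((2/3 - 1*96) - 18027) = sqrt((2/3 - 96) - 18027) = sqrt(-286/3 - 18027) = sqrt(-54367/3) = I*sqrt(163101)/3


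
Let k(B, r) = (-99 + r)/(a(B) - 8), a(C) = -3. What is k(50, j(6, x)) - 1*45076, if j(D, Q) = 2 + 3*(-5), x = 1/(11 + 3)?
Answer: -495724/11 ≈ -45066.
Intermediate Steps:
x = 1/14 ≈ 0.071429
j(D, Q) = -13 (j(D, Q) = 2 - 15 = -13)
k(B, r) = 9 - r/11 (k(B, r) = (-99 + r)/(-3 - 8) = (-99 + r)/(-11) = (-99 + r)*(-1/11) = 9 - r/11)
k(50, j(6, x)) - 1*45076 = (9 - 1/11*(-13)) - 1*45076 = (9 + 13/11) - 45076 = 112/11 - 45076 = -495724/11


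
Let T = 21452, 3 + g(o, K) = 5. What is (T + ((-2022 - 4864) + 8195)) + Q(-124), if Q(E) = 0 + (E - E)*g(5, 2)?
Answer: 22761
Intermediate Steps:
g(o, K) = 2 (g(o, K) = -3 + 5 = 2)
Q(E) = 0 (Q(E) = 0 + (E - E)*2 = 0 + 0*2 = 0 + 0 = 0)
(T + ((-2022 - 4864) + 8195)) + Q(-124) = (21452 + ((-2022 - 4864) + 8195)) + 0 = (21452 + (-6886 + 8195)) + 0 = (21452 + 1309) + 0 = 22761 + 0 = 22761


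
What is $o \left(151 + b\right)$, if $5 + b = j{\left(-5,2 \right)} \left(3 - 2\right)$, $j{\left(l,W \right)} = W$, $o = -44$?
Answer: $-6512$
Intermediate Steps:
$b = -3$ ($b = -5 + 2 \left(3 - 2\right) = -5 + 2 \cdot 1 = -5 + 2 = -3$)
$o \left(151 + b\right) = - 44 \left(151 - 3\right) = \left(-44\right) 148 = -6512$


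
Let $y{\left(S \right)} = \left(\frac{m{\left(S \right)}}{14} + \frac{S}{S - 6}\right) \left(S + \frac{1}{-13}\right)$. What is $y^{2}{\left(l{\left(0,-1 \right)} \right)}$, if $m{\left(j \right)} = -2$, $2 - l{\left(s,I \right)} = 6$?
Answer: $\frac{227529}{207025} \approx 1.099$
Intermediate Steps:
$l{\left(s,I \right)} = -4$ ($l{\left(s,I \right)} = 2 - 6 = -4$)
$y{\left(S \right)} = \left(- \frac{1}{7} + \frac{S}{-6 + S}\right) \left(- \frac{1}{13} + S\right)$ ($y{\left(S \right)} = \left(- \frac{2}{14} + \frac{S}{S - 6}\right) \left(S + \frac{1}{-13}\right) = \left(\left(-2\right) \frac{1}{14} + \frac{S}{S - 6}\right) \left(S - \frac{1}{13}\right) = \left(- \frac{1}{7} + \frac{S}{-6 + S}\right) \left(- \frac{1}{13} + S\right)$)
$y^{2}{\left(l{\left(0,-1 \right)} \right)} = \left(\frac{6 \left(-1 + 12 \left(-4\right) + 13 \left(-4\right)^{2}\right)}{91 \left(-6 - 4\right)}\right)^{2} = \left(\frac{6 \left(-1 - 48 + 13 \cdot 16\right)}{91 \left(-10\right)}\right)^{2} = \left(\frac{6}{91} \left(- \frac{1}{10}\right) \left(-1 - 48 + 208\right)\right)^{2} = \left(\frac{6}{91} \left(- \frac{1}{10}\right) 159\right)^{2} = \left(- \frac{477}{455}\right)^{2} = \frac{227529}{207025}$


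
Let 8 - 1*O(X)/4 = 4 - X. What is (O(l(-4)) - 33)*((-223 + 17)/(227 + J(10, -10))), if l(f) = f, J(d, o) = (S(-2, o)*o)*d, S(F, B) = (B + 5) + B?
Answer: 618/157 ≈ 3.9363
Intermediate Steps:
S(F, B) = 5 + 2*B (S(F, B) = (5 + B) + B = 5 + 2*B)
J(d, o) = d*o*(5 + 2*o) (J(d, o) = ((5 + 2*o)*o)*d = (o*(5 + 2*o))*d = d*o*(5 + 2*o))
O(X) = 16 + 4*X (O(X) = 32 - 4*(4 - X) = 32 + (-16 + 4*X) = 16 + 4*X)
(O(l(-4)) - 33)*((-223 + 17)/(227 + J(10, -10))) = ((16 + 4*(-4)) - 33)*((-223 + 17)/(227 + 10*(-10)*(5 + 2*(-10)))) = ((16 - 16) - 33)*(-206/(227 + 10*(-10)*(5 - 20))) = (0 - 33)*(-206/(227 + 10*(-10)*(-15))) = -(-6798)/(227 + 1500) = -(-6798)/1727 = -33*(-206/1727) = 618/157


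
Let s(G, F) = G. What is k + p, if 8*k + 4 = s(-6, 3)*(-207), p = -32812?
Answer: -130629/4 ≈ -32657.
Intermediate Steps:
k = 619/4 (k = -1/2 + (-6*(-207))/8 = -1/2 + (1/8)*1242 = -1/2 + 621/4 = 619/4 ≈ 154.75)
k + p = 619/4 - 32812 = -130629/4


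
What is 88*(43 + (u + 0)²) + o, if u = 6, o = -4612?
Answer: 2340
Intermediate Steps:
88*(43 + (u + 0)²) + o = 88*(43 + (6 + 0)²) - 4612 = 88*(43 + 6²) - 4612 = 88*(43 + 36) - 4612 = 88*79 - 4612 = 6952 - 4612 = 2340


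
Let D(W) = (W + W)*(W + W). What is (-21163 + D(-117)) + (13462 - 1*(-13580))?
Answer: 60635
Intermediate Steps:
D(W) = 4*W² (D(W) = (2*W)*(2*W) = 4*W²)
(-21163 + D(-117)) + (13462 - 1*(-13580)) = (-21163 + 4*(-117)²) + (13462 - 1*(-13580)) = (-21163 + 4*13689) + (13462 + 13580) = (-21163 + 54756) + 27042 = 33593 + 27042 = 60635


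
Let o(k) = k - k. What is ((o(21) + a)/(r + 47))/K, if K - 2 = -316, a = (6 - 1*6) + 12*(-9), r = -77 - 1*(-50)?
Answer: 27/1570 ≈ 0.017197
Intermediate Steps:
r = -27 (r = -77 + 50 = -27)
a = -108 (a = (6 - 6) - 108 = 0 - 108 = -108)
K = -314 (K = 2 - 316 = -314)
o(k) = 0
((o(21) + a)/(r + 47))/K = ((0 - 108)/(-27 + 47))/(-314) = -108/20*(-1/314) = -108*1/20*(-1/314) = -27/5*(-1/314) = 27/1570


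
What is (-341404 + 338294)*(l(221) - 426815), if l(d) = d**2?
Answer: 1175499140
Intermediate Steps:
(-341404 + 338294)*(l(221) - 426815) = (-341404 + 338294)*(221**2 - 426815) = -3110*(48841 - 426815) = -3110*(-377974) = 1175499140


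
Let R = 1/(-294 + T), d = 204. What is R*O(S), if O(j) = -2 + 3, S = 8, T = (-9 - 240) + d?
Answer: -1/339 ≈ -0.0029499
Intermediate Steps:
T = -45 (T = (-9 - 240) + 204 = -249 + 204 = -45)
O(j) = 1
R = -1/339 (R = 1/(-294 - 45) = 1/(-339) = -1/339 ≈ -0.0029499)
R*O(S) = -1/339*1 = -1/339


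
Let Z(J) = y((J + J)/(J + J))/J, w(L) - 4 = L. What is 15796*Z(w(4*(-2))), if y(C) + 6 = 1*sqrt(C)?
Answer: 19745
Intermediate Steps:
w(L) = 4 + L
y(C) = -6 + sqrt(C) (y(C) = -6 + 1*sqrt(C) = -6 + sqrt(C))
Z(J) = -5/J (Z(J) = (-6 + sqrt((J + J)/(J + J)))/J = (-6 + sqrt((2*J)/((2*J))))/J = (-6 + sqrt((2*J)*(1/(2*J))))/J = (-6 + sqrt(1))/J = (-6 + 1)/J = -5/J)
15796*Z(w(4*(-2))) = 15796*(-5/(4 + 4*(-2))) = 15796*(-5/(4 - 8)) = 15796*(-5/(-4)) = 15796*(-5*(-1/4)) = 15796*(5/4) = 19745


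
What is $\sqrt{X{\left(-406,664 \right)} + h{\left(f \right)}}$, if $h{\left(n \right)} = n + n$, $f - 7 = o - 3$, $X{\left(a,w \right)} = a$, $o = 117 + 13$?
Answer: $i \sqrt{138} \approx 11.747 i$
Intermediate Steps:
$o = 130$
$f = 134$ ($f = 7 + \left(130 - 3\right) = 7 + 127 = 134$)
$h{\left(n \right)} = 2 n$
$\sqrt{X{\left(-406,664 \right)} + h{\left(f \right)}} = \sqrt{-406 + 2 \cdot 134} = \sqrt{-406 + 268} = \sqrt{-138} = i \sqrt{138}$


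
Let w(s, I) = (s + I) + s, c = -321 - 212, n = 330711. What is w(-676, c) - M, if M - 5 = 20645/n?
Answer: -625064435/330711 ≈ -1890.1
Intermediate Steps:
c = -533
w(s, I) = I + 2*s (w(s, I) = (I + s) + s = I + 2*s)
M = 1674200/330711 (M = 5 + 20645/330711 = 1674200/330711 ≈ 5.0624)
w(-676, c) - M = (-533 + 2*(-676)) - 1*1674200/330711 = (-533 - 1352) - 1674200/330711 = -1885 - 1674200/330711 = -625064435/330711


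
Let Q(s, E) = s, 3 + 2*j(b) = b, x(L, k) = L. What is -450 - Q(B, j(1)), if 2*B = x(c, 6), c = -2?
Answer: -449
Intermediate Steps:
B = -1 (B = (½)*(-2) = -1)
j(b) = -3/2 + b/2
-450 - Q(B, j(1)) = -450 - 1*(-1) = -450 + 1 = -449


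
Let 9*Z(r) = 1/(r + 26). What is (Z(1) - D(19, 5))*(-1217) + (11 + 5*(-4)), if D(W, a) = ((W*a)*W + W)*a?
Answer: 2697063316/243 ≈ 1.1099e+7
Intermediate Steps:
D(W, a) = a*(W + a*W²) (D(W, a) = (a*W² + W)*a = (W + a*W²)*a = a*(W + a*W²))
Z(r) = 1/(9*(26 + r)) (Z(r) = 1/(9*(r + 26)) = 1/(9*(26 + r)))
(Z(1) - D(19, 5))*(-1217) + (11 + 5*(-4)) = (1/(9*(26 + 1)) - 19*5*(1 + 19*5))*(-1217) + (11 + 5*(-4)) = ((⅑)/27 - 19*5*(1 + 95))*(-1217) + (11 - 20) = ((⅑)*(1/27) - 19*5*96)*(-1217) - 9 = (1/243 - 1*9120)*(-1217) - 9 = (1/243 - 9120)*(-1217) - 9 = -2216159/243*(-1217) - 9 = 2697065503/243 - 9 = 2697063316/243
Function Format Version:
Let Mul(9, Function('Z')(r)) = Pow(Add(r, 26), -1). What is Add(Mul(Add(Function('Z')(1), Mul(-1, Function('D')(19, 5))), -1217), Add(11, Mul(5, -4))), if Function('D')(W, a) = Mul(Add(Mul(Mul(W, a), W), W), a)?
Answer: Rational(2697063316, 243) ≈ 1.1099e+7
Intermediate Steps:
Function('D')(W, a) = Mul(a, Add(W, Mul(a, Pow(W, 2)))) (Function('D')(W, a) = Mul(Add(Mul(a, Pow(W, 2)), W), a) = Mul(Add(W, Mul(a, Pow(W, 2))), a) = Mul(a, Add(W, Mul(a, Pow(W, 2)))))
Function('Z')(r) = Mul(Rational(1, 9), Pow(Add(26, r), -1)) (Function('Z')(r) = Mul(Rational(1, 9), Pow(Add(r, 26), -1)) = Mul(Rational(1, 9), Pow(Add(26, r), -1)))
Add(Mul(Add(Function('Z')(1), Mul(-1, Function('D')(19, 5))), -1217), Add(11, Mul(5, -4))) = Add(Mul(Add(Mul(Rational(1, 9), Pow(Add(26, 1), -1)), Mul(-1, Mul(19, 5, Add(1, Mul(19, 5))))), -1217), Add(11, Mul(5, -4))) = Add(Mul(Add(Mul(Rational(1, 9), Pow(27, -1)), Mul(-1, Mul(19, 5, Add(1, 95)))), -1217), Add(11, -20)) = Add(Mul(Add(Mul(Rational(1, 9), Rational(1, 27)), Mul(-1, Mul(19, 5, 96))), -1217), -9) = Add(Mul(Add(Rational(1, 243), Mul(-1, 9120)), -1217), -9) = Add(Mul(Add(Rational(1, 243), -9120), -1217), -9) = Add(Mul(Rational(-2216159, 243), -1217), -9) = Add(Rational(2697065503, 243), -9) = Rational(2697063316, 243)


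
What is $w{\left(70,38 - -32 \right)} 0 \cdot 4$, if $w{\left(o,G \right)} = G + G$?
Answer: $0$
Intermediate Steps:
$w{\left(o,G \right)} = 2 G$
$w{\left(70,38 - -32 \right)} 0 \cdot 4 = 2 \left(38 - -32\right) 0 \cdot 4 = 2 \left(38 + 32\right) 0 = 2 \cdot 70 \cdot 0 = 140 \cdot 0 = 0$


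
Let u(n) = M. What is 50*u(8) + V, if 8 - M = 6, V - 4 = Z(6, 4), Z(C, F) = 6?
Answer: 110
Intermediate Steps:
V = 10 (V = 4 + 6 = 10)
M = 2 (M = 8 - 1*6 = 8 - 6 = 2)
u(n) = 2
50*u(8) + V = 50*2 + 10 = 100 + 10 = 110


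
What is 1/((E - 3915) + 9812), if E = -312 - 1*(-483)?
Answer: 1/6068 ≈ 0.00016480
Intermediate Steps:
E = 171 (E = -312 + 483 = 171)
1/((E - 3915) + 9812) = 1/((171 - 3915) + 9812) = 1/(-3744 + 9812) = 1/6068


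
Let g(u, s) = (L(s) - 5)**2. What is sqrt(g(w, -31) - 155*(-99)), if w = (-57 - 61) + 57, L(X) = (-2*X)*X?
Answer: sqrt(3728674) ≈ 1931.0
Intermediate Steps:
L(X) = -2*X**2
w = -61 (w = -118 + 57 = -61)
g(u, s) = (-5 - 2*s**2)**2 (g(u, s) = (-2*s**2 - 5)**2 = (-5 - 2*s**2)**2)
sqrt(g(w, -31) - 155*(-99)) = sqrt((5 + 2*(-31)**2)**2 - 155*(-99)) = sqrt((5 + 2*961)**2 + 15345) = sqrt((5 + 1922)**2 + 15345) = sqrt(1927**2 + 15345) = sqrt(3713329 + 15345) = sqrt(3728674)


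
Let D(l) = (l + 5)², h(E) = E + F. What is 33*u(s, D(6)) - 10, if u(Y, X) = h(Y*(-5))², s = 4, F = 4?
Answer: 8438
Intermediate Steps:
h(E) = 4 + E (h(E) = E + 4 = 4 + E)
D(l) = (5 + l)²
u(Y, X) = (4 - 5*Y)² (u(Y, X) = (4 + Y*(-5))² = (4 - 5*Y)²)
33*u(s, D(6)) - 10 = 33*(-4 + 5*4)² - 10 = 33*(-4 + 20)² - 10 = 33*16² - 10 = 33*256 - 10 = 8448 - 10 = 8438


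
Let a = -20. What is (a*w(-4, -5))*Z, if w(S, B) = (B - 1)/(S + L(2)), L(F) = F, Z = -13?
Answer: 780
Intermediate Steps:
w(S, B) = (-1 + B)/(2 + S) (w(S, B) = (B - 1)/(S + 2) = (-1 + B)/(2 + S))
(a*w(-4, -5))*Z = -20*(-1 - 5)/(2 - 4)*(-13) = -20*(-6)/(-2)*(-13) = -(-10)*(-6)*(-13) = -20*3*(-13) = -60*(-13) = 780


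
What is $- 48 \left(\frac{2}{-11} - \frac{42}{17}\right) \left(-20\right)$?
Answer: $- \frac{476160}{187} \approx -2546.3$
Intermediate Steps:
$- 48 \left(\frac{2}{-11} - \frac{42}{17}\right) \left(-20\right) = - 48 \left(2 \left(- \frac{1}{11}\right) - \frac{42}{17}\right) \left(-20\right) = - 48 \left(- \frac{2}{11} - \frac{42}{17}\right) \left(-20\right) = \left(-48\right) \left(- \frac{496}{187}\right) \left(-20\right) = \frac{23808}{187} \left(-20\right) = - \frac{476160}{187}$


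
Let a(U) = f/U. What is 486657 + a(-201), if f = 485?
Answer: 97817572/201 ≈ 4.8665e+5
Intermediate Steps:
a(U) = 485/U
486657 + a(-201) = 486657 + 485/(-201) = 486657 + 485*(-1/201) = 486657 - 485/201 = 97817572/201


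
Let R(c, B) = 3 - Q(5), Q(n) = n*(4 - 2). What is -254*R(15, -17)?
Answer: 1778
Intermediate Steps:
Q(n) = 2*n (Q(n) = n*2 = 2*n)
R(c, B) = -7 (R(c, B) = 3 - 2*5 = 3 - 1*10 = 3 - 10 = -7)
-254*R(15, -17) = -254*(-7) = 1778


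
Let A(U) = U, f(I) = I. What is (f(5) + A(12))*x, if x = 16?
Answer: 272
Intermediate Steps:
(f(5) + A(12))*x = (5 + 12)*16 = 17*16 = 272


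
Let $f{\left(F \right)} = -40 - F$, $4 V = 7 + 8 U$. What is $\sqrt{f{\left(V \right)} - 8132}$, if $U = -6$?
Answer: $\frac{i \sqrt{32647}}{2} \approx 90.342 i$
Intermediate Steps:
$V = - \frac{41}{4}$ ($V = \frac{7 + 8 \left(-6\right)}{4} = \frac{7 - 48}{4} = \frac{1}{4} \left(-41\right) = - \frac{41}{4} \approx -10.25$)
$\sqrt{f{\left(V \right)} - 8132} = \sqrt{\left(-40 - - \frac{41}{4}\right) - 8132} = \sqrt{\left(-40 + \frac{41}{4}\right) - 8132} = \sqrt{- \frac{119}{4} - 8132} = \sqrt{- \frac{32647}{4}} = \frac{i \sqrt{32647}}{2}$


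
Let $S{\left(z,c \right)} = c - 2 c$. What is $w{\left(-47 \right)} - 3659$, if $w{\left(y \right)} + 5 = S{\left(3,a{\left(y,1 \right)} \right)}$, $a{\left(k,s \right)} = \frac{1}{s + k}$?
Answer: $- \frac{168543}{46} \approx -3664.0$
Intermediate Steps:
$a{\left(k,s \right)} = \frac{1}{k + s}$
$S{\left(z,c \right)} = - c$
$w{\left(y \right)} = -5 - \frac{1}{1 + y}$ ($w{\left(y \right)} = -5 - \frac{1}{y + 1} = -5 - \frac{1}{1 + y}$)
$w{\left(-47 \right)} - 3659 = \frac{-6 - -235}{1 - 47} - 3659 = \frac{-6 + 235}{-46} - 3659 = \left(- \frac{1}{46}\right) 229 - 3659 = - \frac{229}{46} - 3659 = - \frac{168543}{46}$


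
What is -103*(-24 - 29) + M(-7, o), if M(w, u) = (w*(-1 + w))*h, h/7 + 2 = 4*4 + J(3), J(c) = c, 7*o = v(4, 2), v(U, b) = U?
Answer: 12123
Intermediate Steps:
o = 4/7 (o = (1/7)*4 = 4/7 ≈ 0.57143)
h = 119 (h = -14 + 7*(4*4 + 3) = -14 + 7*(16 + 3) = -14 + 7*19 = -14 + 133 = 119)
M(w, u) = 119*w*(-1 + w) (M(w, u) = (w*(-1 + w))*119 = 119*w*(-1 + w))
-103*(-24 - 29) + M(-7, o) = -103*(-24 - 29) + 119*(-7)*(-1 - 7) = -103*(-53) + 119*(-7)*(-8) = 5459 + 6664 = 12123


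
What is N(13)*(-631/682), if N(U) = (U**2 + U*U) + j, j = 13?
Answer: -221481/682 ≈ -324.75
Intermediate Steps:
N(U) = 13 + 2*U**2 (N(U) = (U**2 + U*U) + 13 = (U**2 + U**2) + 13 = 2*U**2 + 13 = 13 + 2*U**2)
N(13)*(-631/682) = (13 + 2*13**2)*(-631/682) = (13 + 2*169)*(-631*1/682) = (13 + 338)*(-631/682) = 351*(-631/682) = -221481/682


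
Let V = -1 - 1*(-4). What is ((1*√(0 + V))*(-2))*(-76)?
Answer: 152*√3 ≈ 263.27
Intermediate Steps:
V = 3 (V = -1 + 4 = 3)
((1*√(0 + V))*(-2))*(-76) = ((1*√(0 + 3))*(-2))*(-76) = ((1*√3)*(-2))*(-76) = (√3*(-2))*(-76) = -2*√3*(-76) = 152*√3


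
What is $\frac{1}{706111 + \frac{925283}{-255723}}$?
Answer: $\frac{255723}{180567897970} \approx 1.4162 \cdot 10^{-6}$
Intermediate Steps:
$\frac{1}{706111 + \frac{925283}{-255723}} = \frac{1}{706111 + 925283 \left(- \frac{1}{255723}\right)} = \frac{1}{706111 - \frac{925283}{255723}} = \frac{1}{\frac{180567897970}{255723}} = \frac{255723}{180567897970}$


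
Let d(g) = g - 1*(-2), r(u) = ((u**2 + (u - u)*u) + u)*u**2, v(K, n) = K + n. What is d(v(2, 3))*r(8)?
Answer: 32256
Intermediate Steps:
r(u) = u**2*(u + u**2) (r(u) = ((u**2 + 0*u) + u)*u**2 = ((u**2 + 0) + u)*u**2 = (u**2 + u)*u**2 = (u + u**2)*u**2 = u**2*(u + u**2))
d(g) = 2 + g (d(g) = g + 2 = 2 + g)
d(v(2, 3))*r(8) = (2 + (2 + 3))*(8**3*(1 + 8)) = (2 + 5)*(512*9) = 7*4608 = 32256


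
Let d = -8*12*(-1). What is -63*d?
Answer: -6048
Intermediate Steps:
d = 96 (d = -96*(-1) = 96)
-63*d = -63*96 = -6048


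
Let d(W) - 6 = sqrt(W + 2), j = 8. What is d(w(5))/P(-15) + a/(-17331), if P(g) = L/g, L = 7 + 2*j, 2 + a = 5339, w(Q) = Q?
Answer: -560847/132871 - 15*sqrt(7)/23 ≈ -5.9465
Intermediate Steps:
a = 5337 (a = -2 + 5339 = 5337)
L = 23 (L = 7 + 2*8 = 7 + 16 = 23)
P(g) = 23/g
d(W) = 6 + sqrt(2 + W) (d(W) = 6 + sqrt(W + 2) = 6 + sqrt(2 + W))
d(w(5))/P(-15) + a/(-17331) = (6 + sqrt(2 + 5))/((23/(-15))) + 5337/(-17331) = (6 + sqrt(7))/((23*(-1/15))) + 5337*(-1/17331) = (6 + sqrt(7))/(-23/15) - 1779/5777 = (6 + sqrt(7))*(-15/23) - 1779/5777 = (-90/23 - 15*sqrt(7)/23) - 1779/5777 = -560847/132871 - 15*sqrt(7)/23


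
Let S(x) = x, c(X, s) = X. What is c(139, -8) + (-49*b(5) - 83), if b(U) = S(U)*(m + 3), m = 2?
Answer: -1169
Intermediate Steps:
b(U) = 5*U (b(U) = U*(2 + 3) = U*5 = 5*U)
c(139, -8) + (-49*b(5) - 83) = 139 + (-245*5 - 83) = 139 + (-49*25 - 83) = 139 + (-1225 - 83) = 139 - 1308 = -1169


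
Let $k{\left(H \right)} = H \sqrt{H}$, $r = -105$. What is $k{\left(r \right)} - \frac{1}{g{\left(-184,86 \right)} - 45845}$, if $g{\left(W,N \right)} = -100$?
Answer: $\frac{1}{45945} - 105 i \sqrt{105} \approx 2.1765 \cdot 10^{-5} - 1075.9 i$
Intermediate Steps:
$k{\left(H \right)} = H^{\frac{3}{2}}$
$k{\left(r \right)} - \frac{1}{g{\left(-184,86 \right)} - 45845} = \left(-105\right)^{\frac{3}{2}} - \frac{1}{-100 - 45845} = - 105 i \sqrt{105} - \frac{1}{-45945} = - 105 i \sqrt{105} - - \frac{1}{45945} = - 105 i \sqrt{105} + \frac{1}{45945} = \frac{1}{45945} - 105 i \sqrt{105}$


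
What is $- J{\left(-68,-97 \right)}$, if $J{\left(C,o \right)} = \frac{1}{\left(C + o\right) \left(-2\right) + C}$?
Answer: $- \frac{1}{262} \approx -0.0038168$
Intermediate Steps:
$J{\left(C,o \right)} = \frac{1}{- C - 2 o}$ ($J{\left(C,o \right)} = \frac{1}{\left(- 2 C - 2 o\right) + C} = \frac{1}{- C - 2 o}$)
$- J{\left(-68,-97 \right)} = - \frac{-1}{-68 + 2 \left(-97\right)} = - \frac{-1}{-68 - 194} = - \frac{-1}{-262} = - \frac{\left(-1\right) \left(-1\right)}{262} = \left(-1\right) \frac{1}{262} = - \frac{1}{262}$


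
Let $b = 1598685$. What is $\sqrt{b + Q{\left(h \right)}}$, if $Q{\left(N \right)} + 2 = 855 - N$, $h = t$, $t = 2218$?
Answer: $18 \sqrt{4930} \approx 1263.9$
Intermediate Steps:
$h = 2218$
$Q{\left(N \right)} = 853 - N$ ($Q{\left(N \right)} = -2 - \left(-855 + N\right) = 853 - N$)
$\sqrt{b + Q{\left(h \right)}} = \sqrt{1598685 + \left(853 - 2218\right)} = \sqrt{1598685 - 1365} = \sqrt{1597320} = 18 \sqrt{4930}$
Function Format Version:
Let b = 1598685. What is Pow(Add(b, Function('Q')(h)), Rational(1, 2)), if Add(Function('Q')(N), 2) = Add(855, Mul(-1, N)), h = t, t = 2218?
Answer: Mul(18, Pow(4930, Rational(1, 2))) ≈ 1263.9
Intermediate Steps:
h = 2218
Function('Q')(N) = Add(853, Mul(-1, N)) (Function('Q')(N) = Add(-2, Add(855, Mul(-1, N))) = Add(853, Mul(-1, N)))
Pow(Add(b, Function('Q')(h)), Rational(1, 2)) = Pow(Add(1598685, Add(853, Mul(-1, 2218))), Rational(1, 2)) = Pow(Add(1598685, Add(853, -2218)), Rational(1, 2)) = Pow(Add(1598685, -1365), Rational(1, 2)) = Pow(1597320, Rational(1, 2)) = Mul(18, Pow(4930, Rational(1, 2)))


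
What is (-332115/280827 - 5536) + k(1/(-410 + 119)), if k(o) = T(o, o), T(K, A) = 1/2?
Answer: -1036566649/187218 ≈ -5536.7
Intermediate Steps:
T(K, A) = 1/2
k(o) = 1/2
(-332115/280827 - 5536) + k(1/(-410 + 119)) = (-332115/280827 - 5536) + 1/2 = (-332115*1/280827 - 5536) + 1/2 = (-110705/93609 - 5536) + 1/2 = -518330129/93609 + 1/2 = -1036566649/187218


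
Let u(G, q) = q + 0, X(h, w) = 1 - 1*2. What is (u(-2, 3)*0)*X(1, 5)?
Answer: 0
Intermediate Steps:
X(h, w) = -1 (X(h, w) = 1 - 2 = -1)
u(G, q) = q
(u(-2, 3)*0)*X(1, 5) = (3*0)*(-1) = 0*(-1) = 0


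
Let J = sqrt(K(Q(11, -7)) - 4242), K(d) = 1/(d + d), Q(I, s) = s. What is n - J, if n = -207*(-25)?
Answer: 5175 - I*sqrt(831446)/14 ≈ 5175.0 - 65.131*I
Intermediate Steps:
K(d) = 1/(2*d)
J = I*sqrt(831446)/14 (J = sqrt((1/2)/(-7) - 4242) = sqrt((1/2)*(-1/7) - 4242) = sqrt(-1/14 - 4242) = sqrt(-59389/14) = I*sqrt(831446)/14 ≈ 65.131*I)
n = 5175
n - J = 5175 - I*sqrt(831446)/14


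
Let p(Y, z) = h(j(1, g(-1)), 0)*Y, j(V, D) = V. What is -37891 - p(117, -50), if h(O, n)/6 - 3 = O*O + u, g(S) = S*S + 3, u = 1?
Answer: -41401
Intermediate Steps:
g(S) = 3 + S² (g(S) = S² + 3 = 3 + S²)
h(O, n) = 24 + 6*O² (h(O, n) = 18 + 6*(O*O + 1) = 18 + 6*(O² + 1) = 18 + 6*(1 + O²) = 18 + (6 + 6*O²) = 24 + 6*O²)
p(Y, z) = 30*Y (p(Y, z) = (24 + 6*1²)*Y = (24 + 6*1)*Y = (24 + 6)*Y = 30*Y)
-37891 - p(117, -50) = -37891 - 30*117 = -37891 - 1*3510 = -37891 - 3510 = -41401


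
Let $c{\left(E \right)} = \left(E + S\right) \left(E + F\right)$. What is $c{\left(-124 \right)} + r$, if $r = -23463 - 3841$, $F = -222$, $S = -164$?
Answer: $72344$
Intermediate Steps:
$r = -27304$
$c{\left(E \right)} = \left(-222 + E\right) \left(-164 + E\right)$ ($c{\left(E \right)} = \left(E - 164\right) \left(E - 222\right) = \left(-164 + E\right) \left(-222 + E\right) = \left(-222 + E\right) \left(-164 + E\right)$)
$c{\left(-124 \right)} + r = \left(36408 + \left(-124\right)^{2} - -47864\right) - 27304 = \left(36408 + 15376 + 47864\right) - 27304 = 99648 - 27304 = 72344$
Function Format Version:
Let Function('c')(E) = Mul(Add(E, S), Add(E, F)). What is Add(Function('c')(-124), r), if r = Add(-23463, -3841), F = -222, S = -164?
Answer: 72344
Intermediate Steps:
r = -27304
Function('c')(E) = Mul(Add(-222, E), Add(-164, E)) (Function('c')(E) = Mul(Add(E, -164), Add(E, -222)) = Mul(Add(-164, E), Add(-222, E)) = Mul(Add(-222, E), Add(-164, E)))
Add(Function('c')(-124), r) = Add(Add(36408, Pow(-124, 2), Mul(-386, -124)), -27304) = Add(Add(36408, 15376, 47864), -27304) = Add(99648, -27304) = 72344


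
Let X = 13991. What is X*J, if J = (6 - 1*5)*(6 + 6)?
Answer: 167892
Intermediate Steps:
J = 12 (J = (6 - 5)*12 = 1*12 = 12)
X*J = 13991*12 = 167892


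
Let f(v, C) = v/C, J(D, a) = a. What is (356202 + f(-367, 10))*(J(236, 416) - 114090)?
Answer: -202433671561/5 ≈ -4.0487e+10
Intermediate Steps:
(356202 + f(-367, 10))*(J(236, 416) - 114090) = (356202 - 367/10)*(416 - 114090) = (356202 - 367*1/10)*(-113674) = (356202 - 367/10)*(-113674) = (3561653/10)*(-113674) = -202433671561/5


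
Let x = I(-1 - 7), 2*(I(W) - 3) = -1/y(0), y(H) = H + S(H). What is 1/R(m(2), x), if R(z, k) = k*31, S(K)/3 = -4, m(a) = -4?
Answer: 24/2263 ≈ 0.010605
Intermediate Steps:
S(K) = -12 (S(K) = 3*(-4) = -12)
y(H) = -12 + H (y(H) = H - 12 = -12 + H)
I(W) = 73/24 (I(W) = 3 + (-1/(-12 + 0))/2 = 3 + (-1/(-12))/2 = 3 + (-1*(-1/12))/2 = 3 + (½)*(1/12) = 3 + 1/24 = 73/24)
x = 73/24 ≈ 3.0417
R(z, k) = 31*k
1/R(m(2), x) = 1/(31*(73/24)) = 1/(2263/24) = 24/2263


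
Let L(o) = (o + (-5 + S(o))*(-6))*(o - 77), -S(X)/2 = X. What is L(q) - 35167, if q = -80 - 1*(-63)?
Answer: -17213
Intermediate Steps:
S(X) = -2*X
q = -17 (q = -80 + 63 = -17)
L(o) = (-77 + o)*(30 + 13*o) (L(o) = (o + (-5 - 2*o)*(-6))*(o - 77) = (o + (30 + 12*o))*(-77 + o) = (30 + 13*o)*(-77 + o) = (-77 + o)*(30 + 13*o))
L(q) - 35167 = (-2310 - 971*(-17) + 13*(-17)**2) - 35167 = (-2310 + 16507 + 13*289) - 35167 = (-2310 + 16507 + 3757) - 35167 = 17954 - 35167 = -17213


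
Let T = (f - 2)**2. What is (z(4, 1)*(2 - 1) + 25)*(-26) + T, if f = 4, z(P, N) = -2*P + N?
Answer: -464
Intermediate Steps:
z(P, N) = N - 2*P
T = 4 (T = (4 - 2)**2 = 2**2 = 4)
(z(4, 1)*(2 - 1) + 25)*(-26) + T = ((1 - 2*4)*(2 - 1) + 25)*(-26) + 4 = ((1 - 8)*1 + 25)*(-26) + 4 = (-7*1 + 25)*(-26) + 4 = (-7 + 25)*(-26) + 4 = 18*(-26) + 4 = -468 + 4 = -464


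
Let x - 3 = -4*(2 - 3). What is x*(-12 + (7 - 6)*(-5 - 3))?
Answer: -140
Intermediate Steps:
x = 7 (x = 3 - 4*(2 - 3) = 3 - 4*(-1) = 3 + 4 = 7)
x*(-12 + (7 - 6)*(-5 - 3)) = 7*(-12 + (7 - 6)*(-5 - 3)) = 7*(-12 + 1*(-8)) = 7*(-12 - 8) = 7*(-20) = -140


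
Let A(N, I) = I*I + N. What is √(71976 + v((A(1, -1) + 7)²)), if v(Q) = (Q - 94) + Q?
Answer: 2*√18011 ≈ 268.41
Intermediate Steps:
A(N, I) = N + I² (A(N, I) = I² + N = N + I²)
v(Q) = -94 + 2*Q (v(Q) = (-94 + Q) + Q = -94 + 2*Q)
√(71976 + v((A(1, -1) + 7)²)) = √(71976 + (-94 + 2*((1 + (-1)²) + 7)²)) = √(71976 + (-94 + 2*((1 + 1) + 7)²)) = √(71976 + (-94 + 2*(2 + 7)²)) = √(71976 + (-94 + 2*9²)) = √(71976 + (-94 + 2*81)) = √(71976 + (-94 + 162)) = √(71976 + 68) = √72044 = 2*√18011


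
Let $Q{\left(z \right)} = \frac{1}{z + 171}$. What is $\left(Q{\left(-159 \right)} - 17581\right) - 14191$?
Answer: $- \frac{381263}{12} \approx -31772.0$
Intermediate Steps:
$Q{\left(z \right)} = \frac{1}{171 + z}$
$\left(Q{\left(-159 \right)} - 17581\right) - 14191 = \left(\frac{1}{171 - 159} - 17581\right) - 14191 = \left(\frac{1}{12} - 17581\right) - 14191 = - \frac{210971}{12} - 14191 = - \frac{381263}{12}$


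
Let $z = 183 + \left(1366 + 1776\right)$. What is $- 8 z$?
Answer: $-26600$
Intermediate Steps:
$z = 3325$ ($z = 183 + 3142 = 3325$)
$- 8 z = \left(-8\right) 3325 = -26600$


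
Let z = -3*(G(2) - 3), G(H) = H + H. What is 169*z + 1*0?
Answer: -507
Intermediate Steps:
G(H) = 2*H
z = -3 (z = -3*(2*2 - 3) = -3*(4 - 3) = -3*1 = -3)
169*z + 1*0 = 169*(-3) + 1*0 = -507 + 0 = -507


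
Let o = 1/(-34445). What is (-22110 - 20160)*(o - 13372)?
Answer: 3893900065614/6889 ≈ 5.6523e+8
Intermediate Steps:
o = -1/34445 ≈ -2.9032e-5
(-22110 - 20160)*(o - 13372) = (-22110 - 20160)*(-1/34445 - 13372) = -42270*(-460598541/34445) = 3893900065614/6889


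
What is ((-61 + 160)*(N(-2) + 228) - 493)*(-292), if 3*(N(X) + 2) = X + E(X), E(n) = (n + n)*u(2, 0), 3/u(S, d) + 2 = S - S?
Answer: -6427796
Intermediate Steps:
u(S, d) = -3/2 (u(S, d) = 3/(-2 + (S - S)) = 3/(-2 + 0) = 3/(-2) = 3*(-½) = -3/2)
E(n) = -3*n (E(n) = (n + n)*(-3/2) = (2*n)*(-3/2) = -3*n)
N(X) = -2 - 2*X/3 (N(X) = -2 + (X - 3*X)/3 = -2 + (-2*X)/3 = -2 - 2*X/3)
((-61 + 160)*(N(-2) + 228) - 493)*(-292) = ((-61 + 160)*((-2 - ⅔*(-2)) + 228) - 493)*(-292) = (99*((-2 + 4/3) + 228) - 493)*(-292) = (99*(-⅔ + 228) - 493)*(-292) = (99*(682/3) - 493)*(-292) = (22506 - 493)*(-292) = 22013*(-292) = -6427796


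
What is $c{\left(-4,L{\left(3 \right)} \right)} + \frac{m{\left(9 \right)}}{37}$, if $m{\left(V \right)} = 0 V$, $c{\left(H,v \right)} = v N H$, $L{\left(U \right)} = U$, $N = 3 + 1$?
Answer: $-48$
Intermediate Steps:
$N = 4$
$c{\left(H,v \right)} = 4 H v$ ($c{\left(H,v \right)} = v 4 H = 4 v H = 4 H v$)
$m{\left(V \right)} = 0$
$c{\left(-4,L{\left(3 \right)} \right)} + \frac{m{\left(9 \right)}}{37} = 4 \left(-4\right) 3 + \frac{1}{37} \cdot 0 = -48 + \frac{1}{37} \cdot 0 = -48 + 0 = -48$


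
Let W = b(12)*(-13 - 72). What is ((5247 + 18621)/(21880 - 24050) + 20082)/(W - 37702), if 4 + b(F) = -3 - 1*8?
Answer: -21777036/39523295 ≈ -0.55099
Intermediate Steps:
b(F) = -15 (b(F) = -4 + (-3 - 1*8) = -4 + (-3 - 8) = -4 - 11 = -15)
W = 1275 (W = -15*(-13 - 72) = -15*(-85) = 1275)
((5247 + 18621)/(21880 - 24050) + 20082)/(W - 37702) = ((5247 + 18621)/(21880 - 24050) + 20082)/(1275 - 37702) = (23868/(-2170) + 20082)/(-36427) = (23868*(-1/2170) + 20082)*(-1/36427) = (-11934/1085 + 20082)*(-1/36427) = (21777036/1085)*(-1/36427) = -21777036/39523295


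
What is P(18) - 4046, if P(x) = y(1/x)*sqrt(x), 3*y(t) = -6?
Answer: -4046 - 6*sqrt(2) ≈ -4054.5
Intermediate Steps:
y(t) = -2 (y(t) = (1/3)*(-6) = -2)
P(x) = -2*sqrt(x)
P(18) - 4046 = -6*sqrt(2) - 4046 = -4046 - 6*sqrt(2)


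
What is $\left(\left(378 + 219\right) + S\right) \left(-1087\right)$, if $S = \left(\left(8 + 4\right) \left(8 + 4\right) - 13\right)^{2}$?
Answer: $-19302946$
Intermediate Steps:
$S = 17161$ ($S = \left(12 \cdot 12 - 13\right)^{2} = \left(144 - 13\right)^{2} = 131^{2} = 17161$)
$\left(\left(378 + 219\right) + S\right) \left(-1087\right) = \left(\left(378 + 219\right) + 17161\right) \left(-1087\right) = \left(597 + 17161\right) \left(-1087\right) = 17758 \left(-1087\right) = -19302946$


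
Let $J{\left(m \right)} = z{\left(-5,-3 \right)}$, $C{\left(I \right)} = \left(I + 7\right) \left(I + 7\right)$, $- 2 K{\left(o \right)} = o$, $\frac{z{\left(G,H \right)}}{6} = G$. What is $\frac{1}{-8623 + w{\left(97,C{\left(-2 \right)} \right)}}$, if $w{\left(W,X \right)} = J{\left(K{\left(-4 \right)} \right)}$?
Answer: $- \frac{1}{8653} \approx -0.00011557$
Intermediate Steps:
$z{\left(G,H \right)} = 6 G$
$K{\left(o \right)} = - \frac{o}{2}$
$C{\left(I \right)} = \left(7 + I\right)^{2}$ ($C{\left(I \right)} = \left(7 + I\right) \left(7 + I\right) = \left(7 + I\right)^{2}$)
$J{\left(m \right)} = -30$ ($J{\left(m \right)} = 6 \left(-5\right) = -30$)
$w{\left(W,X \right)} = -30$
$\frac{1}{-8623 + w{\left(97,C{\left(-2 \right)} \right)}} = \frac{1}{-8623 - 30} = \frac{1}{-8653} = - \frac{1}{8653}$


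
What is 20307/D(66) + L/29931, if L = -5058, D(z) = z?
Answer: 6136111/19954 ≈ 307.51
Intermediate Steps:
20307/D(66) + L/29931 = 20307/66 - 5058/29931 = 20307*(1/66) - 5058*1/29931 = 6769/22 - 1686/9977 = 6136111/19954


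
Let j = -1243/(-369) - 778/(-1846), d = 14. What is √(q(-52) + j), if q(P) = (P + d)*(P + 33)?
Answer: 2*√2338646728223/113529 ≈ 26.940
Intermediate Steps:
q(P) = (14 + P)*(33 + P) (q(P) = (P + 14)*(P + 33) = (14 + P)*(33 + P))
j = 1290830/340587 (j = -1243*(-1/369) - 778*(-1/1846) = 1243/369 + 389/923 = 1290830/340587 ≈ 3.7900)
√(q(-52) + j) = √((462 + (-52)² + 47*(-52)) + 1290830/340587) = √((462 + 2704 - 2444) + 1290830/340587) = √(722 + 1290830/340587) = √(247194644/340587) = 2*√2338646728223/113529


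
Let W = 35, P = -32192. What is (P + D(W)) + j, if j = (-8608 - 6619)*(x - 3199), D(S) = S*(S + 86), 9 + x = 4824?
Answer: -24634789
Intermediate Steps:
x = 4815 (x = -9 + 4824 = 4815)
D(S) = S*(86 + S)
j = -24606832 (j = (-8608 - 6619)*(4815 - 3199) = -15227*1616 = -24606832)
(P + D(W)) + j = (-32192 + 35*(86 + 35)) - 24606832 = (-32192 + 35*121) - 24606832 = (-32192 + 4235) - 24606832 = -27957 - 24606832 = -24634789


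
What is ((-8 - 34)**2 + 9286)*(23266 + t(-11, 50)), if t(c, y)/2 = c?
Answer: 256846200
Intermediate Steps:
t(c, y) = 2*c
((-8 - 34)**2 + 9286)*(23266 + t(-11, 50)) = ((-8 - 34)**2 + 9286)*(23266 + 2*(-11)) = ((-42)**2 + 9286)*(23266 - 22) = (1764 + 9286)*23244 = 11050*23244 = 256846200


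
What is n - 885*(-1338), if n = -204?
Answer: 1183926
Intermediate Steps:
n - 885*(-1338) = -204 - 885*(-1338) = -204 + 1184130 = 1183926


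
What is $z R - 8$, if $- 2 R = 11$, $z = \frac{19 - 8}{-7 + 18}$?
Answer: $- \frac{27}{2} \approx -13.5$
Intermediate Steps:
$z = 1$ ($z = \frac{11}{11} = 11 \cdot \frac{1}{11} = 1$)
$R = - \frac{11}{2}$ ($R = \left(- \frac{1}{2}\right) 11 = - \frac{11}{2} \approx -5.5$)
$z R - 8 = 1 \left(- \frac{11}{2}\right) - 8 = - \frac{11}{2} - 8 = - \frac{27}{2}$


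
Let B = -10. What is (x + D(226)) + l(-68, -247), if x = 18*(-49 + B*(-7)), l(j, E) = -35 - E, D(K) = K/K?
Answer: 591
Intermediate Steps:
D(K) = 1
x = 378 (x = 18*(-49 - 10*(-7)) = 18*(-49 + 70) = 18*21 = 378)
(x + D(226)) + l(-68, -247) = (378 + 1) + (-35 - 1*(-247)) = 379 + (-35 + 247) = 379 + 212 = 591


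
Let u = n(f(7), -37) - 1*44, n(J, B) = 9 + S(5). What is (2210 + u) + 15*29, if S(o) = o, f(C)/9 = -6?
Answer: 2615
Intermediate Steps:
f(C) = -54 (f(C) = 9*(-6) = -54)
n(J, B) = 14 (n(J, B) = 9 + 5 = 14)
u = -30 (u = 14 - 1*44 = 14 - 44 = -30)
(2210 + u) + 15*29 = (2210 - 30) + 15*29 = 2180 + 435 = 2615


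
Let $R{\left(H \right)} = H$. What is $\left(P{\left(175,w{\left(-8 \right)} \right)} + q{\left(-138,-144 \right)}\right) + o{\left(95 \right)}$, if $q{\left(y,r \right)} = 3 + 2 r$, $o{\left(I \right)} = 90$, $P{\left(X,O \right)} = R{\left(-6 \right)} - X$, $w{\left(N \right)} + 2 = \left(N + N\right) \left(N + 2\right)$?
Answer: $-376$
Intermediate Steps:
$w{\left(N \right)} = -2 + 2 N \left(2 + N\right)$ ($w{\left(N \right)} = -2 + \left(N + N\right) \left(N + 2\right) = -2 + 2 N \left(2 + N\right)$)
$P{\left(X,O \right)} = -6 - X$
$\left(P{\left(175,w{\left(-8 \right)} \right)} + q{\left(-138,-144 \right)}\right) + o{\left(95 \right)} = \left(\left(-6 - 175\right) + \left(3 + 2 \left(-144\right)\right)\right) + 90 = \left(\left(-6 - 175\right) + \left(3 - 288\right)\right) + 90 = \left(-181 - 285\right) + 90 = -466 + 90 = -376$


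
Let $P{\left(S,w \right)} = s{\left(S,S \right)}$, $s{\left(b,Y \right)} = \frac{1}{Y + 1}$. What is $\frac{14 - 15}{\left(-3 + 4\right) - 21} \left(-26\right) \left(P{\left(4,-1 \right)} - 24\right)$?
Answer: $\frac{1547}{50} \approx 30.94$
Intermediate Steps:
$s{\left(b,Y \right)} = \frac{1}{1 + Y}$
$P{\left(S,w \right)} = \frac{1}{1 + S}$
$\frac{14 - 15}{\left(-3 + 4\right) - 21} \left(-26\right) \left(P{\left(4,-1 \right)} - 24\right) = \frac{14 - 15}{\left(-3 + 4\right) - 21} \left(-26\right) \left(\frac{1}{1 + 4} - 24\right) = - \frac{1}{1 - 21} \left(-26\right) \left(\frac{1}{5} - 24\right) = - \frac{1}{-20} \left(-26\right) \left(\frac{1}{5} - 24\right) = \left(-1\right) \left(- \frac{1}{20}\right) \left(-26\right) \left(- \frac{119}{5}\right) = \frac{1}{20} \left(-26\right) \left(- \frac{119}{5}\right) = \left(- \frac{13}{10}\right) \left(- \frac{119}{5}\right) = \frac{1547}{50}$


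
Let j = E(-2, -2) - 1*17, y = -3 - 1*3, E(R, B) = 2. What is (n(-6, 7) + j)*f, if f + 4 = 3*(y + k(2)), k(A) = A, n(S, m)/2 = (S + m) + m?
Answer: -16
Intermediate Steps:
n(S, m) = 2*S + 4*m (n(S, m) = 2*((S + m) + m) = 2*(S + 2*m) = 2*S + 4*m)
y = -6 (y = -3 - 3 = -6)
f = -16 (f = -4 + 3*(-6 + 2) = -4 + 3*(-4) = -4 - 12 = -16)
j = -15 (j = 2 - 1*17 = 2 - 17 = -15)
(n(-6, 7) + j)*f = ((2*(-6) + 4*7) - 15)*(-16) = ((-12 + 28) - 15)*(-16) = (16 - 15)*(-16) = 1*(-16) = -16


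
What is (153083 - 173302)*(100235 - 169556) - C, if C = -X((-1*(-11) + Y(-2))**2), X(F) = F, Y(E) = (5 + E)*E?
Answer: 1401601324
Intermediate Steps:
Y(E) = E*(5 + E)
C = -25 (C = -(-1*(-11) - 2*(5 - 2))**2 = -(11 - 2*3)**2 = -(11 - 6)**2 = -1*5**2 = -1*25 = -25)
(153083 - 173302)*(100235 - 169556) - C = (153083 - 173302)*(100235 - 169556) - 1*(-25) = -20219*(-69321) + 25 = 1401601299 + 25 = 1401601324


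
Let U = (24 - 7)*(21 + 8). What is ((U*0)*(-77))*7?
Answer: 0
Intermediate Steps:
U = 493 (U = 17*29 = 493)
((U*0)*(-77))*7 = ((493*0)*(-77))*7 = (0*(-77))*7 = 0*7 = 0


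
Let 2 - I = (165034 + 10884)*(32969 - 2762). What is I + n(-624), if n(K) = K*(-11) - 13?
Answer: -5313948173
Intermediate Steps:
n(K) = -13 - 11*K (n(K) = -11*K - 13 = -13 - 11*K)
I = -5313955024 (I = 2 - (165034 + 10884)*(32969 - 2762) = 2 - 175918*30207 = 2 - 1*5313955026 = 2 - 5313955026 = -5313955024)
I + n(-624) = -5313955024 + (-13 - 11*(-624)) = -5313955024 + (-13 + 6864) = -5313955024 + 6851 = -5313948173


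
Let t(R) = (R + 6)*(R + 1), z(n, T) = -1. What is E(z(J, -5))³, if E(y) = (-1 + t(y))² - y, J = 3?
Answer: 8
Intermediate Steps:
t(R) = (1 + R)*(6 + R) (t(R) = (6 + R)*(1 + R) = (1 + R)*(6 + R))
E(y) = (5 + y² + 7*y)² - y (E(y) = (-1 + (6 + y² + 7*y))² - y = (5 + y² + 7*y)² - y)
E(z(J, -5))³ = ((5 + (-1)² + 7*(-1))² - 1*(-1))³ = ((5 + 1 - 7)² + 1)³ = ((-1)² + 1)³ = (1 + 1)³ = 2³ = 8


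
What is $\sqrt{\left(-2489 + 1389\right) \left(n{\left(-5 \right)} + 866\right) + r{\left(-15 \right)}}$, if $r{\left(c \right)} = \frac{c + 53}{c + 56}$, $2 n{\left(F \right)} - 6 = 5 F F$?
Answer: $\frac{2 i \sqrt{430608773}}{41} \approx 1012.3 i$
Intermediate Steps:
$n{\left(F \right)} = 3 + \frac{5 F^{2}}{2}$ ($n{\left(F \right)} = 3 + \frac{5 F F}{2} = 3 + \frac{5 F^{2}}{2}$)
$r{\left(c \right)} = \frac{53 + c}{56 + c}$
$\sqrt{\left(-2489 + 1389\right) \left(n{\left(-5 \right)} + 866\right) + r{\left(-15 \right)}} = \sqrt{\left(-2489 + 1389\right) \left(\left(3 + \frac{5 \left(-5\right)^{2}}{2}\right) + 866\right) + \frac{53 - 15}{56 - 15}} = \sqrt{- 1100 \left(\left(3 + \frac{5}{2} \cdot 25\right) + 866\right) + \frac{1}{41} \cdot 38} = \sqrt{- 1100 \left(\left(3 + \frac{125}{2}\right) + 866\right) + \frac{1}{41} \cdot 38} = \sqrt{- 1100 \left(\frac{131}{2} + 866\right) + \frac{38}{41}} = \sqrt{\left(-1100\right) \frac{1863}{2} + \frac{38}{41}} = \sqrt{-1024650 + \frac{38}{41}} = \sqrt{- \frac{42010612}{41}} = \frac{2 i \sqrt{430608773}}{41}$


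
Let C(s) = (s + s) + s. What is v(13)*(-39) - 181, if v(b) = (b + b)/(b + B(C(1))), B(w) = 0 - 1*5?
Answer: -1231/4 ≈ -307.75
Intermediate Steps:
C(s) = 3*s (C(s) = 2*s + s = 3*s)
B(w) = -5 (B(w) = 0 - 5 = -5)
v(b) = 2*b/(-5 + b) (v(b) = (b + b)/(b - 5) = (2*b)/(-5 + b) = 2*b/(-5 + b))
v(13)*(-39) - 181 = (2*13/(-5 + 13))*(-39) - 181 = (2*13/8)*(-39) - 181 = (2*13*(1/8))*(-39) - 181 = (13/4)*(-39) - 181 = -507/4 - 181 = -1231/4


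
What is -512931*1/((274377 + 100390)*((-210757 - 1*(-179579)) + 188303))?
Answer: -170977/19628421625 ≈ -8.7107e-6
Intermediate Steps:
-512931*1/((274377 + 100390)*((-210757 - 1*(-179579)) + 188303)) = -512931*1/(374767*((-210757 + 179579) + 188303)) = -512931*1/(374767*(-31178 + 188303)) = -512931/(157125*374767) = -512931/58885264875 = -512931*1/58885264875 = -170977/19628421625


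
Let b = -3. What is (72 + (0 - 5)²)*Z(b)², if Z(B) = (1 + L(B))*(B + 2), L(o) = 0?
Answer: 97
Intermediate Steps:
Z(B) = 2 + B (Z(B) = (1 + 0)*(B + 2) = 1*(2 + B) = 2 + B)
(72 + (0 - 5)²)*Z(b)² = (72 + (0 - 5)²)*(2 - 3)² = (72 + (-5)²)*(-1)² = (72 + 25)*1 = 97*1 = 97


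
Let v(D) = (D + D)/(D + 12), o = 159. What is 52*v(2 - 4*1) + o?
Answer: 691/5 ≈ 138.20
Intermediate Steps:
v(D) = 2*D/(12 + D) (v(D) = (2*D)/(12 + D) = 2*D/(12 + D))
52*v(2 - 4*1) + o = 52*(2*(2 - 4*1)/(12 + (2 - 4*1))) + 159 = 52*(2*(2 - 4)/(12 + (2 - 4))) + 159 = 52*(2*(-2)/(12 - 2)) + 159 = 52*(2*(-2)/10) + 159 = 52*(2*(-2)*(⅒)) + 159 = 52*(-⅖) + 159 = -104/5 + 159 = 691/5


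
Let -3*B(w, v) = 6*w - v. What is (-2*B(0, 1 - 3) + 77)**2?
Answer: 55225/9 ≈ 6136.1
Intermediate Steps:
B(w, v) = -2*w + v/3 (B(w, v) = -(6*w - v)/3 = -(-v + 6*w)/3 = -2*w + v/3)
(-2*B(0, 1 - 3) + 77)**2 = (-2*(-2*0 + (1 - 3)/3) + 77)**2 = (-2*(0 + (1/3)*(-2)) + 77)**2 = (-2*(0 - 2/3) + 77)**2 = (-2*(-2/3) + 77)**2 = (4/3 + 77)**2 = (235/3)**2 = 55225/9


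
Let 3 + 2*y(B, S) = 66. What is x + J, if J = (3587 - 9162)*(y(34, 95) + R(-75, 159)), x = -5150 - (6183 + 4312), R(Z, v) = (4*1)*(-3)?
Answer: -248715/2 ≈ -1.2436e+5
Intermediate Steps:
R(Z, v) = -12 (R(Z, v) = 4*(-3) = -12)
x = -15645 (x = -5150 - 1*10495 = -5150 - 10495 = -15645)
y(B, S) = 63/2 (y(B, S) = -3/2 + (½)*66 = -3/2 + 33 = 63/2)
J = -217425/2 (J = (3587 - 9162)*(63/2 - 12) = -5575*39/2 = -217425/2 ≈ -1.0871e+5)
x + J = -15645 - 217425/2 = -248715/2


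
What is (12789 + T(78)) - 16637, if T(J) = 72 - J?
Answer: -3854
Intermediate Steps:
(12789 + T(78)) - 16637 = (12789 + (72 - 1*78)) - 16637 = (12789 + (72 - 78)) - 16637 = (12789 - 6) - 16637 = 12783 - 16637 = -3854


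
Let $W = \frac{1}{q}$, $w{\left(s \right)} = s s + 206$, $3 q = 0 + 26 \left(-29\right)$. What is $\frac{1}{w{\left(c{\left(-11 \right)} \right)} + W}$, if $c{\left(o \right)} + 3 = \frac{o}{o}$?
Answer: $\frac{754}{158337} \approx 0.004762$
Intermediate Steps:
$q = - \frac{754}{3}$ ($q = \frac{0 + 26 \left(-29\right)}{3} = \frac{0 - 754}{3} = \frac{1}{3} \left(-754\right) = - \frac{754}{3} \approx -251.33$)
$c{\left(o \right)} = -2$ ($c{\left(o \right)} = -3 + \frac{o}{o} = -3 + 1 = -2$)
$w{\left(s \right)} = 206 + s^{2}$ ($w{\left(s \right)} = s^{2} + 206 = 206 + s^{2}$)
$W = - \frac{3}{754}$ ($W = \frac{1}{- \frac{754}{3}} = - \frac{3}{754} \approx -0.0039788$)
$\frac{1}{w{\left(c{\left(-11 \right)} \right)} + W} = \frac{1}{\left(206 + \left(-2\right)^{2}\right) - \frac{3}{754}} = \frac{1}{\left(206 + 4\right) - \frac{3}{754}} = \frac{1}{210 - \frac{3}{754}} = \frac{1}{\frac{158337}{754}} = \frac{754}{158337}$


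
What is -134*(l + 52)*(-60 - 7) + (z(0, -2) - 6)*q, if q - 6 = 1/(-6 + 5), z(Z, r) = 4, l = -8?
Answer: 395022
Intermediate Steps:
q = 5 (q = 6 + 1/(-6 + 5) = 6 + 1/(-1) = 6 - 1 = 5)
-134*(l + 52)*(-60 - 7) + (z(0, -2) - 6)*q = -134*(-8 + 52)*(-60 - 7) + (4 - 6)*5 = -5896*(-67) - 2*5 = -134*(-2948) - 10 = 395032 - 10 = 395022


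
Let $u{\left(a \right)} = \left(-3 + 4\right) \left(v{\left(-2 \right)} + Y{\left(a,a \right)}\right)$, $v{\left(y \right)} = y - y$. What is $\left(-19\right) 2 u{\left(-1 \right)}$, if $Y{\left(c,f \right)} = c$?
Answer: $38$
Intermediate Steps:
$v{\left(y \right)} = 0$
$u{\left(a \right)} = a$ ($u{\left(a \right)} = \left(-3 + 4\right) \left(0 + a\right) = 1 a = a$)
$\left(-19\right) 2 u{\left(-1 \right)} = \left(-19\right) 2 \left(-1\right) = \left(-38\right) \left(-1\right) = 38$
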